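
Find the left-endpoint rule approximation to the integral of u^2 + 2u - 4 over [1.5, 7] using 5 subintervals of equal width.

Δu = (7 − 1.5)/5 = 1.1.
Left endpoints: 1.5, 2.6, 3.7, 4.8, 5.9.
f(1.5) = 1.25, f(2.6) = 7.96, f(3.7) = 17.09, f(4.8) = 28.64, f(5.9) = 42.61.
Sum = Δu · [f(1.5) + f(2.6) + f(3.7) + f(4.8) + f(5.9)].
Sum = 107.305.

107.305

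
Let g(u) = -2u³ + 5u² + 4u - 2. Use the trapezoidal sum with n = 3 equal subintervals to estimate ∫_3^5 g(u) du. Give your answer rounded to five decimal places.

Δu = (5 − 3)/3 = 2/3.
g(3) = 1, g(11/3) = -505/27, g(13/3) = -1445/27, g(5) = -107.
T_3 = (Δu/2)·[g(u_0) + 2g(u_1) + 2g(u_2) + g(u_3)].
Sum ≈ -83.48148.

-83.48148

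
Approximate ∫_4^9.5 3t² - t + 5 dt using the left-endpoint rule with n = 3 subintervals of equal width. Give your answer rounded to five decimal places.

Δt = (9.5 − 4)/3 = 11/6.
Left endpoints: 4, 35/6, 23/3.
f(4) = 49, f(35/6) = 101.25, f(23/3) = 521/3.
Sum = Δt · [f(4) + f(35/6) + f(23/3)].
Sum ≈ 593.84722.

593.84722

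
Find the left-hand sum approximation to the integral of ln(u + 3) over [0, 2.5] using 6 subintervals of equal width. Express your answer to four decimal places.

Δu = (2.5 − 0)/6 = 5/12.
Left endpoints: 0, 5/12, 5/6, 1.25, 5/3, 25/12.
f(0) ≈ 1.0986, f(5/12) ≈ 1.2287, f(5/6) ≈ 1.3437, f(1.25) ≈ 1.4469, f(5/3) ≈ 1.5404, f(25/12) ≈ 1.6260.
Sum = Δu · [f(0) + f(5/12) + f(5/6) + ...].
Sum ≈ 3.4518.

3.4518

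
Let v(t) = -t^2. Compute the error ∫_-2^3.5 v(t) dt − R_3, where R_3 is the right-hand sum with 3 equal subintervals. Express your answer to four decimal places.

Exact integral: ∫_-2^3.5 v(t) dt ≈ -16.958333.
R_3 ≈ -27.601852.
Error ≈ -16.958333 − (-27.601852) ≈ 10.6435.

10.6435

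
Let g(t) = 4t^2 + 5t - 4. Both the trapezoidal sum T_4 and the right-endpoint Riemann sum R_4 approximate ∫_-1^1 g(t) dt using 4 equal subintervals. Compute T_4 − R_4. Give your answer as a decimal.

T_4 = -5.
R_4 = -2.5.
T_4 − R_4 = -2.5.

-2.5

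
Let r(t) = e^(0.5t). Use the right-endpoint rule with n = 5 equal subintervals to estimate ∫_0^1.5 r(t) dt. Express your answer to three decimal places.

Δt = (1.5 − 0)/5 = 0.3.
Right endpoints: 0.3, 0.6, 0.9, 1.2, 1.5.
r(0.3) ≈ 1.162, r(0.6) ≈ 1.350, r(0.9) ≈ 1.568, r(1.2) ≈ 1.822, r(1.5) ≈ 2.117.
Sum = Δt · [r(0.3) + r(0.6) + r(0.9) + r(1.2) + r(1.5)].
Sum ≈ 2.406.

2.406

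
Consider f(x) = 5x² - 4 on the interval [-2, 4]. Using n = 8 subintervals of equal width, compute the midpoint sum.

Δx = (4 − (-2))/8 = 0.75.
Midpoints: -1.625, -0.875, -0.125, 0.625, 1.375, 2.125, 2.875, 3.625.
f(-1.625) = 9.203125, f(-0.875) = -0.171875, f(-0.125) = -3.921875, f(0.625) = -2.046875, f(1.375) = 5.453125, f(2.125) = 18.578125, f(2.875) = 37.328125, f(3.625) = 61.703125.
Sum = Δx · [f(-1.625) + f(-0.875) + f(-0.125) + ...].
Sum = 94.59375.

94.59375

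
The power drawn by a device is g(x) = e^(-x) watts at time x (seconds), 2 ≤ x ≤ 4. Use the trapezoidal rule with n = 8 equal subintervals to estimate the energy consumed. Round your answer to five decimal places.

Δx = (4 − 2)/8 = 0.25.
g(2) ≈ 0.13534, g(2.25) ≈ 0.10540, g(2.5) ≈ 0.08208, g(2.75) ≈ 0.06393, g(3) ≈ 0.04979, g(3.25) ≈ 0.03877, g(3.5) ≈ 0.03020, g(3.75) ≈ 0.02352, g(4) ≈ 0.01832.
T_8 = (Δx/2)·[g(x_0) + 2g(x_1) + ... + 2g(x_{7}) + g(x_8)].
Sum ≈ 0.11763.

0.11763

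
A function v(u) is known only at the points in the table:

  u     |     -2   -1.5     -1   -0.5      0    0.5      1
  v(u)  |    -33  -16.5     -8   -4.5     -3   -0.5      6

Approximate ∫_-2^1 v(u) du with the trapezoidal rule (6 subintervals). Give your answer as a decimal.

-23

Δu = 0.5.
T_6 = (0.5/2)·[(-33) + 2·(-16.5) + 2·(-8) + 2·(-4.5) + 2·(-3) + 2·(-0.5) + 6] = -23.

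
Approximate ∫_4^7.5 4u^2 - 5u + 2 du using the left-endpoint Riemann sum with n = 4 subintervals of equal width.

Δu = (7.5 − 4)/4 = 0.875.
Left endpoints: 4, 4.875, 5.75, 6.625.
f(4) = 46, f(4.875) = 72.6875, f(5.75) = 105.5, f(6.625) = 144.4375.
Sum = Δu · [f(4) + f(4.875) + f(5.75) + f(6.625)].
Sum = 322.546875.

322.546875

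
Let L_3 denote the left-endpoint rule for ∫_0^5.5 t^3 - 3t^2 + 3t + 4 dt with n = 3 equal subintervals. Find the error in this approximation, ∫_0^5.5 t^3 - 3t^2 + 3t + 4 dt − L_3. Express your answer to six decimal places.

Exact integral: ∫_0^5.5 f(t) dt = 129.765625.
L_3 ≈ 61.49305556.
Error ≈ 129.765625 − 61.49305556 ≈ 68.272569.

68.272569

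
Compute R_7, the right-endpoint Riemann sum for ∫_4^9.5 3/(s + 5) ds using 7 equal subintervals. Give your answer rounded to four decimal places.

Δs = (9.5 − 4)/7 = 11/14.
Right endpoints: 67/14, 39/7, 89/14, 50/7, 111/14, 61/7, 9.5.
f(67/14) = 42/137, f(39/7) = 21/74, f(89/14) = 14/53, f(50/7) = 21/85, f(111/14) = 42/181, f(61/7) = 0.21875, f(9.5) = 6/29.
Sum = Δs · [f(67/14) + f(39/7) + f(89/14) + ...].
Sum ≈ 1.3823.

1.3823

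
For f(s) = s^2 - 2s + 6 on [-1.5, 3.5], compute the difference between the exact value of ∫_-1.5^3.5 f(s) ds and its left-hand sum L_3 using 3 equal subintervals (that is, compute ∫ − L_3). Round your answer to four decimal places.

Exact integral: ∫_-1.5^3.5 f(s) ds ≈ 35.416667.
L_3 ≈ 37.731481.
Error ≈ 35.416667 − 37.731481 ≈ -2.3148.

-2.3148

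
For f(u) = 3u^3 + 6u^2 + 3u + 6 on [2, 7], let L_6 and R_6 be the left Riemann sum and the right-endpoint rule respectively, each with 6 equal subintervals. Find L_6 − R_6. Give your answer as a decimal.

-1075

L_6 ≈ 2045.65972.
R_6 ≈ 3120.65972.
L_6 − R_6 = -1075.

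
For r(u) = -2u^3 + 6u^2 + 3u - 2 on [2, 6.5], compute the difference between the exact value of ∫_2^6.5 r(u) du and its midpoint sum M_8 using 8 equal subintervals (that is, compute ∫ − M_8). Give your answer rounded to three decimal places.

Exact integral: ∫_2^6.5 r(u) du = -302.90625.
M_8 ≈ -300.59253.
Error ≈ -302.90625 − (-300.59253) ≈ -2.314.

-2.314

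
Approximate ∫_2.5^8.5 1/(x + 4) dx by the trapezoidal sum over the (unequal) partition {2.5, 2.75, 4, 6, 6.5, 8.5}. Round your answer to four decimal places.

Subinterval widths: 0.25, 1.25, 2, 0.5, 2.
f(2.5) = 2/13, f(2.75) = 4/27, f(4) = 0.125, f(6) = 0.1, f(6.5) = 2/21, f(8.5) = 0.08.
On each subinterval the trapezoid contributes (Δx_i/2)·[f(x_{i-1}) + f(x_i)].
Sum ≈ 0.6575.

0.6575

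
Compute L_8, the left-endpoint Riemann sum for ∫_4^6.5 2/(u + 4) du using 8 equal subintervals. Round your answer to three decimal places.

Δu = (6.5 − 4)/8 = 0.3125.
Left endpoints: 4, 4.3125, 4.625, 4.9375, 5.25, 5.5625, 5.875, 6.1875.
f(4) = 0.25, f(4.3125) = 32/133, f(4.625) = 16/69, f(4.9375) = 32/143, f(5.25) = 8/37, f(5.5625) = 32/153, f(5.875) = 16/79, f(6.1875) = 32/163.
Sum = Δu · [f(4) + f(4.3125) + f(4.625) + ...].
Sum ≈ 0.553.

0.553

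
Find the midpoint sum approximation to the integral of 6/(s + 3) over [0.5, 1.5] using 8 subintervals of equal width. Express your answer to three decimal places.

Δs = (1.5 − 0.5)/8 = 0.125.
Midpoints: 0.5625, 0.6875, 0.8125, 0.9375, 1.0625, 1.1875, 1.3125, 1.4375.
f(0.5625) = 32/19, f(0.6875) = 96/59, f(0.8125) = 96/61, f(0.9375) = 32/21, f(1.0625) = 96/65, f(1.1875) = 96/67, f(1.3125) = 32/23, f(1.4375) = 96/71.
Sum = Δs · [f(0.5625) + f(0.6875) + f(0.8125) + ...].
Sum ≈ 1.508.

1.508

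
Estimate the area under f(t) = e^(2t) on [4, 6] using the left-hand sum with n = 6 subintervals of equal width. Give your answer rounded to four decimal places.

56195.0317

Δt = (6 − 4)/6 = 1/3.
Left endpoints: 4, 13/3, 14/3, 5, 16/3, 17/3.
f(4) ≈ 2980.9580, f(13/3) ≈ 5806.1133, f(14/3) ≈ 11308.7646, f(5) ≈ 22026.4658, f(16/3) ≈ 42901.6972, f(17/3) ≈ 83561.0961.
Sum = Δt · [f(4) + f(13/3) + f(14/3) + ...].
Sum ≈ 56195.0317.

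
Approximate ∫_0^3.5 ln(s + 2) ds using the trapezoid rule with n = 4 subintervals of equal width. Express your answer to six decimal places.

4.469703

Δs = (3.5 − 0)/4 = 0.875.
f(0) ≈ 0.693147, f(0.875) ≈ 1.056053, f(1.75) ≈ 1.321756, f(2.625) ≈ 1.531476, f(3.5) ≈ 1.704748.
T_4 = (Δs/2)·[f(s_0) + 2f(s_1) + 2f(s_2) + 2f(s_3) + f(s_4)].
Sum ≈ 4.469703.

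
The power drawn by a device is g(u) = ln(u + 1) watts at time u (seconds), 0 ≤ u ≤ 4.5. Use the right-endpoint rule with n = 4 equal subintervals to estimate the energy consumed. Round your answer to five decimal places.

Δu = (4.5 − 0)/4 = 1.125.
Right endpoints: 1.125, 2.25, 3.375, 4.5.
g(1.125) ≈ 0.75377, g(2.25) ≈ 1.17865, g(3.375) ≈ 1.47591, g(4.5) ≈ 1.70475.
Sum = Δu · [g(1.125) + g(2.25) + g(3.375) + g(4.5)].
Sum ≈ 5.75222.

5.75222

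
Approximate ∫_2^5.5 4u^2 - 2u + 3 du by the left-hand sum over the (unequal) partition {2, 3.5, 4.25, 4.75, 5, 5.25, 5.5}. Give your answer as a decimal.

Subinterval widths: 1.5, 0.75, 0.5, 0.25, 0.25, 0.25.
Left endpoints: 2, 3.5, 4.25, 4.75, 5, 5.25.
f(2) = 15, f(3.5) = 45, f(4.25) = 66.75, f(4.75) = 83.75, f(5) = 93, f(5.25) = 102.75.
Sum = Σ Δu_i · f(u_i).
Sum = 159.5.

159.5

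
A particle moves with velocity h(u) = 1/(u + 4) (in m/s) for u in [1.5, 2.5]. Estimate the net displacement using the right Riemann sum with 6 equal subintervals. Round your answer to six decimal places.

Δu = (2.5 − 1.5)/6 = 1/6.
Right endpoints: 5/3, 11/6, 2, 13/6, 7/3, 2.5.
h(5/3) = 3/17, h(11/6) = 6/35, h(2) = 1/6, h(13/6) = 6/37, h(7/3) = 3/19, h(2.5) = 2/13.
Sum = Δu · [h(5/3) + h(11/6) + h(2) + ...].
Sum ≈ 0.164745.

0.164745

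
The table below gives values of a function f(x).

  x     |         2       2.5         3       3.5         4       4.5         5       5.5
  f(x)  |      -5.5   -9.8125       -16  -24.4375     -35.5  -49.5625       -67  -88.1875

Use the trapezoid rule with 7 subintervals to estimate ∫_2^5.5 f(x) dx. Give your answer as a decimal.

Δx = 0.5.
T_7 = (0.5/2)·[(-5.5) + 2·(-9.8125) + 2·(-16) + 2·(-24.4375) + 2·(-35.5) + 2·(-49.5625) + 2·(-67) + (-88.1875)] = -124.578125.

-124.578125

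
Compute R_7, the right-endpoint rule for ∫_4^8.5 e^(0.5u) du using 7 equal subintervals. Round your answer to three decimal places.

Δu = (8.5 − 4)/7 = 9/14.
Right endpoints: 65/14, 37/7, 83/14, 46/7, 101/14, 55/7, 8.5.
f(65/14) ≈ 10.190, f(37/7) ≈ 14.053, f(83/14) ≈ 19.381, f(46/7) ≈ 26.728, f(101/14) ≈ 36.861, f(55/7) ≈ 50.834, f(8.5) ≈ 70.105.
Sum = Δu · [f(65/14) + f(37/7) + f(83/14) + ...].
Sum ≈ 146.670.

146.670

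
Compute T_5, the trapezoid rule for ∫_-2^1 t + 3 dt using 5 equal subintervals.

7.5

Δt = (1 − (-2))/5 = 0.6.
f(-2) = 1, f(-1.4) = 1.6, f(-0.8) = 2.2, f(-0.2) = 2.8, f(0.4) = 3.4, f(1) = 4.
T_5 = (Δt/2)·[f(t_0) + 2f(t_1) + ... + 2f(t_{4}) + f(t_5)].
Sum = 7.5.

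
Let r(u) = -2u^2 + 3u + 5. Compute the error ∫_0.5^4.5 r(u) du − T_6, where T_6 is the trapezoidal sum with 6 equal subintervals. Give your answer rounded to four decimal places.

0.5926

Exact integral: ∫_0.5^4.5 r(u) du ≈ -10.666667.
T_6 ≈ -11.259259.
Error ≈ -10.666667 − (-11.259259) ≈ 0.5926.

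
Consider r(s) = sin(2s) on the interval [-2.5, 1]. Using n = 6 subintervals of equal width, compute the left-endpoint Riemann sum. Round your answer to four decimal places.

Δs = (1 − (-2.5))/6 = 7/12.
Left endpoints: -2.5, -23/12, -4/3, -0.75, -1/6, 5/12.
r(-2.5) ≈ 0.9589, r(-23/12) ≈ 0.6379, r(-4/3) ≈ -0.4573, r(-0.75) ≈ -0.9975, r(-1/6) ≈ -0.3272, r(5/12) ≈ 0.7402.
Sum = Δs · [r(-2.5) + r(-23/12) + r(-4/3) + ...].
Sum ≈ 0.3238.

0.3238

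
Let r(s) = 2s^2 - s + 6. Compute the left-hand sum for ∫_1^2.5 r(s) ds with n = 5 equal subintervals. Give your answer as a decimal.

14.82

Δs = (2.5 − 1)/5 = 0.3.
Left endpoints: 1, 1.3, 1.6, 1.9, 2.2.
r(1) = 7, r(1.3) = 8.08, r(1.6) = 9.52, r(1.9) = 11.32, r(2.2) = 13.48.
Sum = Δs · [r(1) + r(1.3) + r(1.6) + r(1.9) + r(2.2)].
Sum = 14.82.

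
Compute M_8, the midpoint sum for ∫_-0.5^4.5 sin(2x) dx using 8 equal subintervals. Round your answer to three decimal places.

Δx = (4.5 − (-0.5))/8 = 0.625.
Midpoints: -0.1875, 0.4375, 1.0625, 1.6875, 2.3125, 2.9375, 3.5625, 4.1875.
f(-0.1875) ≈ -0.366, f(0.4375) ≈ 0.768, f(1.0625) ≈ 0.850, f(1.6875) ≈ -0.231, f(2.3125) ≈ -0.996, f(2.9375) ≈ -0.397, f(3.5625) ≈ 0.746, f(4.1875) ≈ 0.867.
Sum = Δx · [f(-0.1875) + f(0.4375) + f(1.0625) + ...].
Sum ≈ 0.775.

0.775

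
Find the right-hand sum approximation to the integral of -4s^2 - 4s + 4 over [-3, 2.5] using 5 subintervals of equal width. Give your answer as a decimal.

Δs = (2.5 − (-3))/5 = 1.1.
Right endpoints: -1.9, -0.8, 0.3, 1.4, 2.5.
f(-1.9) = -2.84, f(-0.8) = 4.64, f(0.3) = 2.44, f(1.4) = -9.44, f(2.5) = -31.
Sum = Δs · [f(-1.9) + f(-0.8) + f(0.3) + f(1.4) + f(2.5)].
Sum = -39.82.

-39.82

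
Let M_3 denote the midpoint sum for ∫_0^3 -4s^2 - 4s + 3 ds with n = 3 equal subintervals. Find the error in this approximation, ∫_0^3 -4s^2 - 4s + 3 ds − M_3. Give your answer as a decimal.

-1

Exact integral: ∫_0^3 f(s) ds = -45.
M_3 = -44.
Error = -45 − (-44) = -1.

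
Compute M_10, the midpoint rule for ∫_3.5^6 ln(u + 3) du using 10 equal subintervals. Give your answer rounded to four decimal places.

5.1084

Δu = (6 − 3.5)/10 = 0.25.
Midpoints: 3.625, 3.875, 4.125, 4.375, 4.625, 4.875, 5.125, 5.375, 5.625, 5.875.
f(3.625) ≈ 1.8909, f(3.875) ≈ 1.9279, f(4.125) ≈ 1.9636, f(4.375) ≈ 1.9981, f(4.625) ≈ 2.0314, f(4.875) ≈ 2.0637, f(5.125) ≈ 2.0949, f(5.375) ≈ 2.1253, f(5.625) ≈ 2.1547, f(5.875) ≈ 2.1832.
Sum = Δu · [f(3.625) + f(3.875) + f(4.125) + ...].
Sum ≈ 5.1084.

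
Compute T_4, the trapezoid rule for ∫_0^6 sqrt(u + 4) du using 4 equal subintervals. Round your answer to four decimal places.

15.7314

Δu = (6 − 0)/4 = 1.5.
f(0) ≈ 2.0000, f(1.5) ≈ 2.3452, f(3) ≈ 2.6458, f(4.5) ≈ 2.9155, f(6) ≈ 3.1623.
T_4 = (Δu/2)·[f(u_0) + 2f(u_1) + 2f(u_2) + 2f(u_3) + f(u_4)].
Sum ≈ 15.7314.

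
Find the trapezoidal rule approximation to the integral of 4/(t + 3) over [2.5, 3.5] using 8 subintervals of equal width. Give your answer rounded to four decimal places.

0.6683

Δt = (3.5 − 2.5)/8 = 0.125.
f(2.5) = 8/11, f(2.625) = 32/45, f(2.75) = 16/23, f(2.875) = 32/47, f(3) = 2/3, f(3.125) = 32/49, f(3.25) = 0.64, f(3.375) = 32/51, f(3.5) = 8/13.
T_8 = (Δt/2)·[f(t_0) + 2f(t_1) + ... + 2f(t_{7}) + f(t_8)].
Sum ≈ 0.6683.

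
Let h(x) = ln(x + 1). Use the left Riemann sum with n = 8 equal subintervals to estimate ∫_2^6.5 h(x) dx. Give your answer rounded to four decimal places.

Δx = (6.5 − 2)/8 = 0.5625.
Left endpoints: 2, 2.5625, 3.125, 3.6875, 4.25, 4.8125, 5.375, 5.9375.
h(2) ≈ 1.0986, h(2.5625) ≈ 1.2705, h(3.125) ≈ 1.4171, h(3.6875) ≈ 1.5449, h(4.25) ≈ 1.6582, h(4.8125) ≈ 1.7600, h(5.375) ≈ 1.8524, h(5.9375) ≈ 1.9369.
Sum = Δx · [h(2) + h(2.5625) + h(3.125) + ...].
Sum ≈ 7.0530.

7.0530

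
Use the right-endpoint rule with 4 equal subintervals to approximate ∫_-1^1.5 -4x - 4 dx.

Δx = (1.5 − (-1))/4 = 0.625.
Right endpoints: -0.375, 0.25, 0.875, 1.5.
f(-0.375) = -2.5, f(0.25) = -5, f(0.875) = -7.5, f(1.5) = -10.
Sum = Δx · [f(-0.375) + f(0.25) + f(0.875) + f(1.5)].
Sum = -15.625.

-15.625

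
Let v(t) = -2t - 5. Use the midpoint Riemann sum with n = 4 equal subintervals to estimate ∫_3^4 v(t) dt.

-12

Δt = (4 − 3)/4 = 0.25.
Midpoints: 3.125, 3.375, 3.625, 3.875.
v(3.125) = -11.25, v(3.375) = -11.75, v(3.625) = -12.25, v(3.875) = -12.75.
Sum = Δt · [v(3.125) + v(3.375) + v(3.625) + v(3.875)].
Sum = -12.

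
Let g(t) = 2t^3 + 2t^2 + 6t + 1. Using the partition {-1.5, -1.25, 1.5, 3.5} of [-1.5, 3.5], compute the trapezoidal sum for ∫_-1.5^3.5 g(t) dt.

Subinterval widths: 0.25, 2.75, 2.
g(-1.5) = -10.25, g(-1.25) = -7.28125, g(1.5) = 21.25, g(3.5) = 132.25.
On each subinterval the trapezoid contributes (Δt_i/2)·[g(t_{i-1}) + g(t_i)].
Sum = 170.515625.

170.515625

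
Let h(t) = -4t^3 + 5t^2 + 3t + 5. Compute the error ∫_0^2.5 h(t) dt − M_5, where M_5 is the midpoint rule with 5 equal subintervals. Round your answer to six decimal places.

Exact integral: ∫_0^2.5 h(t) dt ≈ 8.85416667.
M_5 = 9.375.
Error ≈ 8.85416667 − 9.375 ≈ -0.520833.

-0.520833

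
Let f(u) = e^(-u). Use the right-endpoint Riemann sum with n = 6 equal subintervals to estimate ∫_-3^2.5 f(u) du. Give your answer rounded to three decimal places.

12.217

Δu = (2.5 − (-3))/6 = 11/12.
Right endpoints: -25/12, -7/6, -0.25, 2/3, 19/12, 2.5.
f(-25/12) ≈ 8.031, f(-7/6) ≈ 3.211, f(-0.25) ≈ 1.284, f(2/3) ≈ 0.513, f(19/12) ≈ 0.205, f(2.5) ≈ 0.082.
Sum = Δu · [f(-25/12) + f(-7/6) + f(-0.25) + ...].
Sum ≈ 12.217.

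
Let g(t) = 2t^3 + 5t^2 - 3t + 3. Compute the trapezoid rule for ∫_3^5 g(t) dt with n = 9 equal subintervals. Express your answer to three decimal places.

Δt = (5 − 3)/9 = 2/9.
g(3) = 93, g(29/9) = 81763/729, g(31/9) = 97481/729, g(11/3) = 4261/27, g(35/9) = 134557/729, g(37/9) = 156107/729, g(13/3) = 6659/27, g(41/9) = 205711/729, g(43/9) = 233957/729, g(5) = 363.
T_9 = (Δt/2)·[g(t_0) + 2g(t_1) + ... + 2g(t_{8}) + g(t_9)].
Sum ≈ 417.811.

417.811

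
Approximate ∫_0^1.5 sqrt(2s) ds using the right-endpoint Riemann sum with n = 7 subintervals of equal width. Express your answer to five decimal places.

1.89067

Δs = (1.5 − 0)/7 = 3/14.
Right endpoints: 3/14, 3/7, 9/14, 6/7, 15/14, 9/7, 1.5.
f(3/14) ≈ 0.65465, f(3/7) ≈ 0.92582, f(9/14) ≈ 1.13389, f(6/7) ≈ 1.30931, f(15/14) ≈ 1.46385, f(9/7) ≈ 1.60357, f(1.5) ≈ 1.73205.
Sum = Δs · [f(3/14) + f(3/7) + f(9/14) + ...].
Sum ≈ 1.89067.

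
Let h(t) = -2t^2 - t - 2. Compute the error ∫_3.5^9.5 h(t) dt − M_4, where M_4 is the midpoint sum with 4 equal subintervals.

Exact integral: ∫_3.5^9.5 h(t) dt = -594.
M_4 = -591.75.
Error = -594 − (-591.75) = -2.25.

-2.25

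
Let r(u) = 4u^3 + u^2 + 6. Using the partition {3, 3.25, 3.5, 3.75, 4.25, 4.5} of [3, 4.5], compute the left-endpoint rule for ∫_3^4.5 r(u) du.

Subinterval widths: 0.25, 0.25, 0.25, 0.5, 0.25.
Left endpoints: 3, 3.25, 3.5, 3.75, 4.25.
r(3) = 123, r(3.25) = 153.875, r(3.5) = 189.75, r(3.75) = 231, r(4.25) = 331.125.
Sum = Σ Δu_i · r(u_i).
Sum = 314.9375.

314.9375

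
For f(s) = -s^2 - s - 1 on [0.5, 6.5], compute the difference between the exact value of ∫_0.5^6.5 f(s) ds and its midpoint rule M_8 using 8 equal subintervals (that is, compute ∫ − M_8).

Exact integral: ∫_0.5^6.5 f(s) ds = -118.5.
M_8 = -118.21875.
Error = -118.5 − (-118.21875) = -0.28125.

-0.28125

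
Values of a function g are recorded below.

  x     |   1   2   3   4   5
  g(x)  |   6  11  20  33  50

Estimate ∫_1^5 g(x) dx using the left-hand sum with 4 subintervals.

70

Δx = 1.
Sum = 1·[6 + 11 + 20 + 33] = 70.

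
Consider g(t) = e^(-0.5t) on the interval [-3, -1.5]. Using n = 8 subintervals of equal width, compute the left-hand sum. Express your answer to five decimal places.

4.95453

Δt = (-1.5 − (-3))/8 = 0.1875.
Left endpoints: -3, -2.8125, -2.625, -2.4375, -2.25, -2.0625, -1.875, -1.6875.
g(-3) ≈ 4.48169, g(-2.8125) ≈ 4.08062, g(-2.625) ≈ 3.71545, g(-2.4375) ≈ 3.38296, g(-2.25) ≈ 3.08022, g(-2.0625) ≈ 2.80457, g(-1.875) ≈ 2.55359, g(-1.6875) ≈ 2.32507.
Sum = Δt · [g(-3) + g(-2.8125) + g(-2.625) + ...].
Sum ≈ 4.95453.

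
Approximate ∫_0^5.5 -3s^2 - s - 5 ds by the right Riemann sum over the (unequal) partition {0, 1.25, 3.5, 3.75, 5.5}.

Subinterval widths: 1.25, 2.25, 0.25, 1.75.
Right endpoints: 1.25, 3.5, 3.75, 5.5.
f(1.25) = -10.9375, f(3.5) = -45.25, f(3.75) = -50.9375, f(5.5) = -101.25.
Sum = Σ Δs_i · f(s_i).
Sum = -305.40625.

-305.40625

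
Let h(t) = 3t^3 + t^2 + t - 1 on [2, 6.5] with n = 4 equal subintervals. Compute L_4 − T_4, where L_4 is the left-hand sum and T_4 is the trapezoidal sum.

L_4 ≈ 993.577148.
T_4 ≈ 1467.553711.
L_4 − T_4 = -473.9765625.

-473.9765625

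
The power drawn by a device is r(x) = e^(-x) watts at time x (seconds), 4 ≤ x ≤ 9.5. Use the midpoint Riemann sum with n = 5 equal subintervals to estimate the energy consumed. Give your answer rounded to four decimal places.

Δx = (9.5 − 4)/5 = 1.1.
Midpoints: 4.55, 5.65, 6.75, 7.85, 8.95.
r(4.55) ≈ 0.0106, r(5.65) ≈ 0.0035, r(6.75) ≈ 0.0012, r(7.85) ≈ 0.0004, r(8.95) ≈ 0.0001.
Sum = Δx · [r(4.55) + r(5.65) + r(6.75) + r(7.85) + r(8.95)].
Sum ≈ 0.0174.

0.0174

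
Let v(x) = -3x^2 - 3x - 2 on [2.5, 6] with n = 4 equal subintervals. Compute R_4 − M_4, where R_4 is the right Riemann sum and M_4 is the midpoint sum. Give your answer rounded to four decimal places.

-45.6504

R_4 = -296.98046875.
M_4 ≈ -251.330078.
R_4 − M_4 ≈ -45.6504.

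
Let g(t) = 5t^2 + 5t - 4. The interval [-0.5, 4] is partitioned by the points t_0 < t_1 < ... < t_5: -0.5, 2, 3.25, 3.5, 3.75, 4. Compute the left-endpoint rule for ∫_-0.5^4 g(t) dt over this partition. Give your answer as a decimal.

75.59375

Subinterval widths: 2.5, 1.25, 0.25, 0.25, 0.25.
Left endpoints: -0.5, 2, 3.25, 3.5, 3.75.
g(-0.5) = -5.25, g(2) = 26, g(3.25) = 65.0625, g(3.5) = 74.75, g(3.75) = 85.0625.
Sum = Σ Δt_i · g(t_i).
Sum = 75.59375.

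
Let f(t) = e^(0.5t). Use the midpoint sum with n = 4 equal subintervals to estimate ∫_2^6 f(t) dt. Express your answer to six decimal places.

Δt = (6 − 2)/4 = 1.
Midpoints: 2.5, 3.5, 4.5, 5.5.
f(2.5) ≈ 3.490343, f(3.5) ≈ 5.754603, f(4.5) ≈ 9.487736, f(5.5) ≈ 15.642632.
Sum = Δt · [f(2.5) + f(3.5) + f(4.5) + f(5.5)].
Sum ≈ 34.375313.

34.375313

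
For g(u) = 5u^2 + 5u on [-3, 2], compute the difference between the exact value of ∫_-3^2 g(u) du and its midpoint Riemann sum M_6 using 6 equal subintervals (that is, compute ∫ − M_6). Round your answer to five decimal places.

Exact integral: ∫_-3^2 g(u) du ≈ 45.8333333.
M_6 ≈ 44.3865741.
Error ≈ 45.8333333 − 44.3865741 ≈ 1.44676.

1.44676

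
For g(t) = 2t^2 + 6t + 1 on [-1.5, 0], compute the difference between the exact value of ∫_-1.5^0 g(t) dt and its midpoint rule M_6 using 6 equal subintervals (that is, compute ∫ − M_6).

0.015625

Exact integral: ∫_-1.5^0 g(t) dt = -3.
M_6 = -3.015625.
Error = -3 − (-3.015625) = 0.015625.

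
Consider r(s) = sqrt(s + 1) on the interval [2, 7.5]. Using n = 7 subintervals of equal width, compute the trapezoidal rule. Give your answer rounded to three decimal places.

13.051

Δs = (7.5 − 2)/7 = 11/14.
r(2) ≈ 1.732, r(39/14) ≈ 1.946, r(25/7) ≈ 2.138, r(61/14) ≈ 2.315, r(36/7) ≈ 2.478, r(83/14) ≈ 2.632, r(47/7) ≈ 2.777, r(7.5) ≈ 2.915.
T_7 = (Δs/2)·[r(s_0) + 2r(s_1) + ... + 2r(s_{6}) + r(s_7)].
Sum ≈ 13.051.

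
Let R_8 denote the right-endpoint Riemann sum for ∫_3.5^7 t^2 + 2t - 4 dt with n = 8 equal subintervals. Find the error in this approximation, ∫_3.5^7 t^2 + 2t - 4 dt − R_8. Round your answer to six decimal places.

-9.681966

Exact integral: ∫_3.5^7 f(t) dt ≈ 122.79166667.
R_8 ≈ 132.47363281.
Error ≈ 122.79166667 − 132.47363281 ≈ -9.681966.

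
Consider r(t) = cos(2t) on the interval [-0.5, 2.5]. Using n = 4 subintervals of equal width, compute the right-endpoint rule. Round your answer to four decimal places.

-0.1435

Δt = (2.5 − (-0.5))/4 = 0.75.
Right endpoints: 0.25, 1, 1.75, 2.5.
r(0.25) ≈ 0.8776, r(1) ≈ -0.4161, r(1.75) ≈ -0.9365, r(2.5) ≈ 0.2837.
Sum = Δt · [r(0.25) + r(1) + r(1.75) + r(2.5)].
Sum ≈ -0.1435.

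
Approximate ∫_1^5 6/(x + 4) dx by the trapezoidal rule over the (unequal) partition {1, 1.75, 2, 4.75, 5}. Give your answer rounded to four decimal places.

3.5836

Subinterval widths: 0.75, 0.25, 2.75, 0.25.
f(1) = 1.2, f(1.75) = 24/23, f(2) = 1, f(4.75) = 24/35, f(5) = 2/3.
On each subinterval the trapezoid contributes (Δx_i/2)·[f(x_{i-1}) + f(x_i)].
Sum ≈ 3.5836.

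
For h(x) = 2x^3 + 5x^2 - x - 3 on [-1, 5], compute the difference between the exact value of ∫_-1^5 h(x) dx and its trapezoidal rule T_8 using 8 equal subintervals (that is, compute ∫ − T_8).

Exact integral: ∫_-1^5 h(x) dx = 492.
T_8 = 501.5625.
Error = 492 − 501.5625 = -9.5625.

-9.5625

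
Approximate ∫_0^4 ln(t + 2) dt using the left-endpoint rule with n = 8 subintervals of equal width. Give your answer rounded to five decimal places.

Δt = (4 − 0)/8 = 0.5.
Left endpoints: 0, 0.5, 1, 1.5, 2, 2.5, 3, 3.5.
f(0) ≈ 0.69315, f(0.5) ≈ 0.91629, f(1) ≈ 1.09861, f(1.5) ≈ 1.25276, f(2) ≈ 1.38629, f(2.5) ≈ 1.50408, f(3) ≈ 1.60944, f(3.5) ≈ 1.70475.
Sum = Δt · [f(0) + f(0.5) + f(1) + ...].
Sum ≈ 5.08269.

5.08269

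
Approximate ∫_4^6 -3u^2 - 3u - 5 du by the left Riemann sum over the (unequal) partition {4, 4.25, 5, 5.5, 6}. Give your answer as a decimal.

Subinterval widths: 0.25, 0.75, 0.5, 0.5.
Left endpoints: 4, 4.25, 5, 5.5.
f(4) = -65, f(4.25) = -71.9375, f(5) = -95, f(5.5) = -112.25.
Sum = Σ Δu_i · f(u_i).
Sum = -173.828125.

-173.828125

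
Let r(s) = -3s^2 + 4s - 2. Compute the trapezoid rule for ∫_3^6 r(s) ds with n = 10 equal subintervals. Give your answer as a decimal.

Δs = (6 − 3)/10 = 0.3.
r(3) = -17, r(3.3) = -21.47, r(3.6) = -26.48, r(3.9) = -32.03, r(4.2) = -38.12, r(4.5) = -44.75, r(4.8) = -51.92, r(5.1) = -59.63, r(5.4) = -67.88, r(5.7) = -76.67, r(6) = -86.
T_10 = (Δs/2)·[r(s_0) + 2r(s_1) + ... + 2r(s_{9}) + r(s_10)].
Sum = -141.135.

-141.135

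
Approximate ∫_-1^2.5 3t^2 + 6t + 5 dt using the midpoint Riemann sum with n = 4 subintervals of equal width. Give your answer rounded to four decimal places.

49.2051

Δt = (2.5 − (-1))/4 = 0.875.
Midpoints: -0.5625, 0.3125, 1.1875, 2.0625.
f(-0.5625) = 2.57421875, f(0.3125) = 7.16796875, f(1.1875) = 16.35546875, f(2.0625) = 30.13671875.
Sum = Δt · [f(-0.5625) + f(0.3125) + f(1.1875) + f(2.0625)].
Sum ≈ 49.2051.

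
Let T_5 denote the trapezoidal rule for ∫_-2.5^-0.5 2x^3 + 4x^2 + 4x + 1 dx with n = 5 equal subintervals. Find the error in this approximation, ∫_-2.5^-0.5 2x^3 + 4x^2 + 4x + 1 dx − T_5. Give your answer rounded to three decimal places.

Exact integral: ∫_-2.5^-0.5 f(x) dx ≈ -8.83333.
T_5 = -9.1.
Error ≈ -8.83333 − (-9.1) ≈ 0.267.

0.267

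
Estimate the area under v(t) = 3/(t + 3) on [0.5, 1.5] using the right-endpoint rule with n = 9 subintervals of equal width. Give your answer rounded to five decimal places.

Δt = (1.5 − 0.5)/9 = 1/9.
Right endpoints: 11/18, 13/18, 5/6, 17/18, 19/18, 7/6, 23/18, 25/18, 1.5.
v(11/18) = 54/65, v(13/18) = 54/67, v(5/6) = 18/23, v(17/18) = 54/71, v(19/18) = 54/73, v(7/6) = 0.72, v(23/18) = 54/77, v(25/18) = 54/79, v(1.5) = 2/3.
Sum = Δt · [v(11/18) + v(13/18) + v(5/6) + ...].
Sum ≈ 0.74346.

0.74346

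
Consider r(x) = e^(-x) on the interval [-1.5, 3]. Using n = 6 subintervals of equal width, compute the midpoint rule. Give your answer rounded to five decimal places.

4.32971

Δx = (3 − (-1.5))/6 = 0.75.
Midpoints: -1.125, -0.375, 0.375, 1.125, 1.875, 2.625.
r(-1.125) ≈ 3.08022, r(-0.375) ≈ 1.45499, r(0.375) ≈ 0.68729, r(1.125) ≈ 0.32465, r(1.875) ≈ 0.15335, r(2.625) ≈ 0.07244.
Sum = Δx · [r(-1.125) + r(-0.375) + r(0.375) + ...].
Sum ≈ 4.32971.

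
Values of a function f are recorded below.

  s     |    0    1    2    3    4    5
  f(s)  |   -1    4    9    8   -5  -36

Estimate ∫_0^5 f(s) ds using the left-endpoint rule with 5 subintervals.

15

Δs = 1.
Sum = 1·[(-1) + 4 + 9 + 8 + (-5)] = 15.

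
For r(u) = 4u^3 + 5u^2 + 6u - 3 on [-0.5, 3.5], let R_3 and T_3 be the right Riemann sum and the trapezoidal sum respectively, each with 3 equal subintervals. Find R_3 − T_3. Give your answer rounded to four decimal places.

R_3 ≈ 443.592593.
T_3 ≈ 272.925926.
R_3 − T_3 ≈ 170.6667.

170.6667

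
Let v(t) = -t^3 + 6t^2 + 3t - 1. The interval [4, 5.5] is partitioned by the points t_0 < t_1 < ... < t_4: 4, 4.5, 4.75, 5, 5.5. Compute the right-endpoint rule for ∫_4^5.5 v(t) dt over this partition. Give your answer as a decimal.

Subinterval widths: 0.5, 0.25, 0.25, 0.5.
Right endpoints: 4.5, 4.75, 5, 5.5.
v(4.5) = 42.875, v(4.75) = 41.453125, v(5) = 39, v(5.5) = 30.625.
Sum = Σ Δt_i · v(t_i).
Sum = 56.86328125.

56.86328125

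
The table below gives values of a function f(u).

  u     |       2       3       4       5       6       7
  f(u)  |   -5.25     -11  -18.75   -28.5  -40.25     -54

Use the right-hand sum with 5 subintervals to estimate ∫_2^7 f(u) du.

Δu = 1.
Sum = 1·[(-11) + (-18.75) + (-28.5) + (-40.25) + (-54)] = -152.5.

-152.5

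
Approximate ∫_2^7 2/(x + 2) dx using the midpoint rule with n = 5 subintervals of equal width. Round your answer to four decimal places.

Δx = (7 − 2)/5 = 1.
Midpoints: 2.5, 3.5, 4.5, 5.5, 6.5.
f(2.5) = 4/9, f(3.5) = 4/11, f(4.5) = 4/13, f(5.5) = 4/15, f(6.5) = 4/17.
Sum = Δx · [f(2.5) + f(3.5) + f(4.5) + f(5.5) + f(6.5)].
Sum ≈ 1.6177.

1.6177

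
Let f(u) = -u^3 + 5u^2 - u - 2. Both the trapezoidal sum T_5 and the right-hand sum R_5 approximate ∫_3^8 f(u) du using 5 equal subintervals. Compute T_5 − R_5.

T_5 = -242.5.
R_5 = -350.
T_5 − R_5 = 107.5.

107.5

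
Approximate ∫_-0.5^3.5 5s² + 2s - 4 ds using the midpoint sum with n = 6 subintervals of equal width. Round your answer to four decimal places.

66.9259

Δs = (3.5 − (-0.5))/6 = 2/3.
Midpoints: -1/6, 0.5, 7/6, 11/6, 2.5, 19/6.
f(-1/6) = -151/36, f(0.5) = -1.75, f(7/6) = 185/36, f(11/6) = 593/36, f(2.5) = 32.25, f(19/6) = 1889/36.
Sum = Δs · [f(-1/6) + f(0.5) + f(7/6) + ...].
Sum ≈ 66.9259.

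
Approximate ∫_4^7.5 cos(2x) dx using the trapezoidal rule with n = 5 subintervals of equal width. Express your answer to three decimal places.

-0.141

Δx = (7.5 − 4)/5 = 0.7.
f(4) ≈ -0.146, f(4.7) ≈ -1.000, f(5.4) ≈ -0.194, f(6.1) ≈ 0.934, f(6.8) ≈ 0.512, f(7.5) ≈ -0.760.
T_5 = (Δx/2)·[f(x_0) + 2f(x_1) + ... + 2f(x_{4}) + f(x_5)].
Sum ≈ -0.141.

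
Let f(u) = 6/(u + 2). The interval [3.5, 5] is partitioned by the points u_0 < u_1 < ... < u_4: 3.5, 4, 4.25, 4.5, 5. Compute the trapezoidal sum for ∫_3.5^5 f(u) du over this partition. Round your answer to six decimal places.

1.448167

Subinterval widths: 0.5, 0.25, 0.25, 0.5.
f(3.5) = 12/11, f(4) = 1, f(4.25) = 0.96, f(4.5) = 12/13, f(5) = 6/7.
On each subinterval the trapezoid contributes (Δu_i/2)·[f(u_{i-1}) + f(u_i)].
Sum ≈ 1.448167.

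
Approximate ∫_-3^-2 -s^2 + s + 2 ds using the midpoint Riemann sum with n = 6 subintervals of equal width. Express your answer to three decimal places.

-6.831

Δs = (-2 − (-3))/6 = 1/6.
Midpoints: -35/12, -2.75, -31/12, -29/12, -2.25, -25/12.
f(-35/12) = -1357/144, f(-2.75) = -8.3125, f(-31/12) = -1045/144, f(-29/12) = -901/144, f(-2.25) = -5.3125, f(-25/12) = -637/144.
Sum = Δs · [f(-35/12) + f(-2.75) + f(-31/12) + ...].
Sum ≈ -6.831.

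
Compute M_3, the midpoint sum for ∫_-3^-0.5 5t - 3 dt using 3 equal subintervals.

Δt = (-0.5 − (-3))/3 = 5/6.
Midpoints: -31/12, -1.75, -11/12.
f(-31/12) = -191/12, f(-1.75) = -11.75, f(-11/12) = -91/12.
Sum = Δt · [f(-31/12) + f(-1.75) + f(-11/12)].
Sum = -29.375.

-29.375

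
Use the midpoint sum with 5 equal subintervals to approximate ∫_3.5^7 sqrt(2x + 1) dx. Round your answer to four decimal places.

Δx = (7 − 3.5)/5 = 0.7.
Midpoints: 3.85, 4.55, 5.25, 5.95, 6.65.
f(3.85) ≈ 2.9496, f(4.55) ≈ 3.1780, f(5.25) ≈ 3.3912, f(5.95) ≈ 3.5917, f(6.65) ≈ 3.7815.
Sum = Δx · [f(3.85) + f(4.55) + f(5.25) + f(5.95) + f(6.65)].
Sum ≈ 11.8244.

11.8244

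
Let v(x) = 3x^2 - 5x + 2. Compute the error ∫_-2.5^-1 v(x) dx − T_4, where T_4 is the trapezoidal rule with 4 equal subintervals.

-0.10546875

Exact integral: ∫_-2.5^-1 v(x) dx = 30.75.
T_4 = 30.85546875.
Error = 30.75 − 30.85546875 = -0.10546875.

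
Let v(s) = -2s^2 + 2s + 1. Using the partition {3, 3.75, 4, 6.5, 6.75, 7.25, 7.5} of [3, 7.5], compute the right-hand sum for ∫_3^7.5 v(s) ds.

Subinterval widths: 0.75, 0.25, 2.5, 0.25, 0.5, 0.25.
Right endpoints: 3.75, 4, 6.5, 6.75, 7.25, 7.5.
v(3.75) = -19.625, v(4) = -23, v(6.5) = -70.5, v(6.75) = -76.625, v(7.25) = -89.625, v(7.5) = -96.5.
Sum = Σ Δs_i · v(s_i).
Sum = -284.8125.

-284.8125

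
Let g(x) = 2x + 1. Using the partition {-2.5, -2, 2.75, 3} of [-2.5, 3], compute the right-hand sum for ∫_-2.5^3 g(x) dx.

31.125

Subinterval widths: 0.5, 4.75, 0.25.
Right endpoints: -2, 2.75, 3.
g(-2) = -3, g(2.75) = 6.5, g(3) = 7.
Sum = Σ Δx_i · g(x_i).
Sum = 31.125.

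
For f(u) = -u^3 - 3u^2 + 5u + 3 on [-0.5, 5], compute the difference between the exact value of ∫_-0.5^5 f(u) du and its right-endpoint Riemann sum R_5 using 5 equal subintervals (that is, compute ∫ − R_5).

Exact integral: ∫_-0.5^5 f(u) du = -202.984375.
R_5 = -308.33.
Error = -202.984375 − (-308.33) = 105.345625.

105.345625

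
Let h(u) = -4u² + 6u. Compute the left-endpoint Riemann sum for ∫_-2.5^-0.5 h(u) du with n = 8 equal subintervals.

Δu = (-0.5 − (-2.5))/8 = 0.25.
Left endpoints: -2.5, -2.25, -2, -1.75, -1.5, -1.25, -1, -0.75.
h(-2.5) = -40, h(-2.25) = -33.75, h(-2) = -28, h(-1.75) = -22.75, h(-1.5) = -18, h(-1.25) = -13.75, h(-1) = -10, h(-0.75) = -6.75.
Sum = Δu · [h(-2.5) + h(-2.25) + h(-2) + ...].
Sum = -43.25.

-43.25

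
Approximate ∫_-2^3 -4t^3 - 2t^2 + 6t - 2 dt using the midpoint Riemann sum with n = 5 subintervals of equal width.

-80

Δt = (3 − (-2))/5 = 1.
Midpoints: -1.5, -0.5, 0.5, 1.5, 2.5.
f(-1.5) = -2, f(-0.5) = -5, f(0.5) = 0, f(1.5) = -11, f(2.5) = -62.
Sum = Δt · [f(-1.5) + f(-0.5) + f(0.5) + f(1.5) + f(2.5)].
Sum = -80.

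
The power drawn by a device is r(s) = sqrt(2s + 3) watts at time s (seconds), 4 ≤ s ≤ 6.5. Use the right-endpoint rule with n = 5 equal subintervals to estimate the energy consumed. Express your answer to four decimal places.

Δs = (6.5 − 4)/5 = 0.5.
Right endpoints: 4.5, 5, 5.5, 6, 6.5.
r(4.5) ≈ 3.4641, r(5) ≈ 3.6056, r(5.5) ≈ 3.7417, r(6) ≈ 3.8730, r(6.5) ≈ 4.0000.
Sum = Δs · [r(4.5) + r(5) + r(5.5) + r(6) + r(6.5)].
Sum ≈ 9.3421.

9.3421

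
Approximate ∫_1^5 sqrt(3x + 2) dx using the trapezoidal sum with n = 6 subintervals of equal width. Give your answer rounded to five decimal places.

Δx = (5 − 1)/6 = 2/3.
f(1) ≈ 2.23607, f(5/3) ≈ 2.64575, f(7/3) ≈ 3.00000, f(3) ≈ 3.31662, f(11/3) ≈ 3.60555, f(13/3) ≈ 3.87298, f(5) ≈ 4.12311.
T_6 = (Δx/2)·[f(x_0) + 2f(x_1) + ... + 2f(x_{5}) + f(x_6)].
Sum ≈ 13.08033.

13.08033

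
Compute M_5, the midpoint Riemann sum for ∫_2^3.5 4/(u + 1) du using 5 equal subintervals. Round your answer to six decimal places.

1.620937

Δu = (3.5 − 2)/5 = 0.3.
Midpoints: 2.15, 2.45, 2.75, 3.05, 3.35.
f(2.15) = 80/63, f(2.45) = 80/69, f(2.75) = 16/15, f(3.05) = 80/81, f(3.35) = 80/87.
Sum = Δu · [f(2.15) + f(2.45) + f(2.75) + f(3.05) + f(3.35)].
Sum ≈ 1.620937.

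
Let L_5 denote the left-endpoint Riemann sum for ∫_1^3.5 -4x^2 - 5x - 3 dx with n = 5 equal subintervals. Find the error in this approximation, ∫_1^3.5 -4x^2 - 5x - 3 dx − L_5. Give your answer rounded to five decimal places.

Exact integral: ∫_1^3.5 f(x) dx ≈ -91.4583333.
L_5 = -77.5.
Error ≈ -91.4583333 − (-77.5) ≈ -13.95833.

-13.95833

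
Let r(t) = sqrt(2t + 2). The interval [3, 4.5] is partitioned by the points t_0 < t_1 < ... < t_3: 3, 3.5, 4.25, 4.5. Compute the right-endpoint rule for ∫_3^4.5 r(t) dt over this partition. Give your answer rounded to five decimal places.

Subinterval widths: 0.5, 0.75, 0.25.
Right endpoints: 3.5, 4.25, 4.5.
r(3.5) ≈ 3.00000, r(4.25) ≈ 3.24037, r(4.5) ≈ 3.31662.
Sum = Σ Δt_i · r(t_i).
Sum ≈ 4.75943.

4.75943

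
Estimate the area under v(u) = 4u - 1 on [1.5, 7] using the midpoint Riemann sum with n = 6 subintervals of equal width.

88

Δu = (7 − 1.5)/6 = 11/12.
Midpoints: 47/24, 2.875, 91/24, 113/24, 5.625, 157/24.
v(47/24) = 41/6, v(2.875) = 10.5, v(91/24) = 85/6, v(113/24) = 107/6, v(5.625) = 21.5, v(157/24) = 151/6.
Sum = Δu · [v(47/24) + v(2.875) + v(91/24) + ...].
Sum = 88.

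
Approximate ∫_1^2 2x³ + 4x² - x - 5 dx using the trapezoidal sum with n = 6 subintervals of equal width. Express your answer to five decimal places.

10.39352

Δx = (2 − 1)/6 = 1/6.
f(1) = 0, f(7/6) = 265/108, f(4/3) = 149/27, f(1.5) = 9.25, f(5/3) = 370/27, f(11/6) = 2045/108, f(2) = 25.
T_6 = (Δx/2)·[f(x_0) + 2f(x_1) + ... + 2f(x_{5}) + f(x_6)].
Sum ≈ 10.39352.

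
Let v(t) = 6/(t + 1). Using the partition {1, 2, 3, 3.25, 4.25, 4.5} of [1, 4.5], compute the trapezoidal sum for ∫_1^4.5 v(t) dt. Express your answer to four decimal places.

6.1705

Subinterval widths: 1, 1, 0.25, 1, 0.25.
v(1) = 3, v(2) = 2, v(3) = 1.5, v(3.25) = 24/17, v(4.25) = 8/7, v(4.5) = 12/11.
On each subinterval the trapezoid contributes (Δt_i/2)·[v(t_{i-1}) + v(t_i)].
Sum ≈ 6.1705.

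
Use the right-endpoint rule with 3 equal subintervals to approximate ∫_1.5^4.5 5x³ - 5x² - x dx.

543.875

Δx = (4.5 − 1.5)/3 = 1.
Right endpoints: 2.5, 3.5, 4.5.
f(2.5) = 44.375, f(3.5) = 149.625, f(4.5) = 349.875.
Sum = Δx · [f(2.5) + f(3.5) + f(4.5)].
Sum = 543.875.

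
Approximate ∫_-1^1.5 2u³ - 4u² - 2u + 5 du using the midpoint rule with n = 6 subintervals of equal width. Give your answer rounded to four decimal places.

7.5383

Δu = (1.5 − (-1))/6 = 5/12.
Midpoints: -19/24, -0.375, 1/24, 11/24, 0.875, 31/24.
f(-19/24) = 21317/6912, f(-0.375) = 5.08203125, f(1/24) = 33937/6912, f(11/24) = 23747/6912, f(0.875) = 1.52734375, f(31/24) = 367/6912.
Sum = Δu · [f(-19/24) + f(-0.375) + f(1/24) + ...].
Sum ≈ 7.5383.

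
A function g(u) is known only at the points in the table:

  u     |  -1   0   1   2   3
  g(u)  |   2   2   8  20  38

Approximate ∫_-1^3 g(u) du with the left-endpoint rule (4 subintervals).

32

Δu = 1.
Sum = 1·[2 + 2 + 8 + 20] = 32.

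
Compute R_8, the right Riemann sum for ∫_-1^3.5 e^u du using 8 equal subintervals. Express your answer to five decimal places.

42.81677

Δu = (3.5 − (-1))/8 = 0.5625.
Right endpoints: -0.4375, 0.125, 0.6875, 1.25, 1.8125, 2.375, 2.9375, 3.5.
f(-0.4375) ≈ 0.64565, f(0.125) ≈ 1.13315, f(0.6875) ≈ 1.98874, f(1.25) ≈ 3.49034, f(1.8125) ≈ 6.12574, f(2.375) ≈ 10.75101, f(2.9375) ≈ 18.86862, f(3.5) ≈ 33.11545.
Sum = Δu · [f(-0.4375) + f(0.125) + f(0.6875) + ...].
Sum ≈ 42.81677.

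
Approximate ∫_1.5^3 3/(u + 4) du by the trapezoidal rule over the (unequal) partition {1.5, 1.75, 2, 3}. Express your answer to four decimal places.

0.7254

Subinterval widths: 0.25, 0.25, 1.
f(1.5) = 6/11, f(1.75) = 12/23, f(2) = 0.5, f(3) = 3/7.
On each subinterval the trapezoid contributes (Δu_i/2)·[f(u_{i-1}) + f(u_i)].
Sum ≈ 0.7254.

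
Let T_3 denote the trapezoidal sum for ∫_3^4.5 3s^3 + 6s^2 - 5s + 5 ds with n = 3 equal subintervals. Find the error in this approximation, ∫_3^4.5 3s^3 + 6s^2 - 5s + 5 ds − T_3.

Exact integral: ∫_3^4.5 f(s) ds = 354.421875.
T_3 = 356.90625.
Error = 354.421875 − 356.90625 = -2.484375.

-2.484375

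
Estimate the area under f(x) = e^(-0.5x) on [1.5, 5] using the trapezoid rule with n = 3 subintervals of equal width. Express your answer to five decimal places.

0.80257

Δx = (5 − 1.5)/3 = 7/6.
f(1.5) ≈ 0.47237, f(8/3) ≈ 0.26360, f(23/6) ≈ 0.14710, f(5) ≈ 0.08208.
T_3 = (Δx/2)·[f(x_0) + 2f(x_1) + 2f(x_2) + f(x_3)].
Sum ≈ 0.80257.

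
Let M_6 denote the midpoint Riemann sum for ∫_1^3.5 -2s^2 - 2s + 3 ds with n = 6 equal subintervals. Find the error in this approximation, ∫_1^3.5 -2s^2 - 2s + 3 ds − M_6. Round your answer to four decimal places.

-0.0723

Exact integral: ∫_1^3.5 f(s) ds ≈ -31.666667.
M_6 ≈ -31.594329.
Error ≈ -31.666667 − (-31.594329) ≈ -0.0723.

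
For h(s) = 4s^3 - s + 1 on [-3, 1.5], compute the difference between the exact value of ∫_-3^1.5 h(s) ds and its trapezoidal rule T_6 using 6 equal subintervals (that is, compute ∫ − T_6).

Exact integral: ∫_-3^1.5 h(s) ds = -68.0625.
T_6 = -71.859375.
Error = -68.0625 − (-71.859375) = 3.796875.

3.796875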